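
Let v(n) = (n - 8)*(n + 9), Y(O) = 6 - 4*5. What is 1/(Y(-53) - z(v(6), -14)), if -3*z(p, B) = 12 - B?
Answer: -3/16 ≈ -0.18750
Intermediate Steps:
Y(O) = -14 (Y(O) = 6 - 20 = -14)
v(n) = (-8 + n)*(9 + n)
z(p, B) = -4 + B/3 (z(p, B) = -(12 - B)/3 = -4 + B/3)
1/(Y(-53) - z(v(6), -14)) = 1/(-14 - (-4 + (⅓)*(-14))) = 1/(-14 - (-4 - 14/3)) = 1/(-14 - 1*(-26/3)) = 1/(-14 + 26/3) = 1/(-16/3) = -3/16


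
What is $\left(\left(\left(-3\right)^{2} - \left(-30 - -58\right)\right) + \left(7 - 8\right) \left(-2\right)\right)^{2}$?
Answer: $289$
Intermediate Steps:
$\left(\left(\left(-3\right)^{2} - \left(-30 - -58\right)\right) + \left(7 - 8\right) \left(-2\right)\right)^{2} = \left(\left(9 - \left(-30 + 58\right)\right) - -2\right)^{2} = \left(\left(9 - 28\right) + 2\right)^{2} = \left(-19 + 2\right)^{2} = \left(-17\right)^{2} = 289$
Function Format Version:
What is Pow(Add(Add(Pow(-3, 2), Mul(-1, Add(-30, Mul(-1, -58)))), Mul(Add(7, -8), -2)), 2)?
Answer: 289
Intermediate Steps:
Pow(Add(Add(Pow(-3, 2), Mul(-1, Add(-30, Mul(-1, -58)))), Mul(Add(7, -8), -2)), 2) = Pow(Add(Add(9, Mul(-1, Add(-30, 58))), Mul(-1, -2)), 2) = Pow(Add(Add(9, Mul(-1, 28)), 2), 2) = Pow(Add(Add(9, -28), 2), 2) = Pow(Add(-19, 2), 2) = Pow(-17, 2) = 289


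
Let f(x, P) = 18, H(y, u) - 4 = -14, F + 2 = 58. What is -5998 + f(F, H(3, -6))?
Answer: -5980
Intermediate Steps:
F = 56 (F = -2 + 58 = 56)
H(y, u) = -10 (H(y, u) = 4 - 14 = -10)
-5998 + f(F, H(3, -6)) = -5998 + 18 = -5980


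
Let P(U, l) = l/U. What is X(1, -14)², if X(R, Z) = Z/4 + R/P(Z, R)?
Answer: 1225/4 ≈ 306.25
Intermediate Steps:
X(R, Z) = 5*Z/4 (X(R, Z) = Z/4 + R/((R/Z)) = Z*(¼) + R*(Z/R) = Z/4 + Z = 5*Z/4)
X(1, -14)² = ((5/4)*(-14))² = (-35/2)² = 1225/4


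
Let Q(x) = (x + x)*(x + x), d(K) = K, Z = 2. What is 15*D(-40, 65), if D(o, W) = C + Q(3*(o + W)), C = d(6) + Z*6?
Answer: 337770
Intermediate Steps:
Q(x) = 4*x² (Q(x) = (2*x)*(2*x) = 4*x²)
C = 18 (C = 6 + 2*6 = 6 + 12 = 18)
D(o, W) = 18 + 4*(3*W + 3*o)² (D(o, W) = 18 + 4*(3*(o + W))² = 18 + 4*(3*(W + o))² = 18 + 4*(3*W + 3*o)²)
15*D(-40, 65) = 15*(18 + 36*(65 - 40)²) = 15*(18 + 36*25²) = 15*(18 + 36*625) = 15*(18 + 22500) = 15*22518 = 337770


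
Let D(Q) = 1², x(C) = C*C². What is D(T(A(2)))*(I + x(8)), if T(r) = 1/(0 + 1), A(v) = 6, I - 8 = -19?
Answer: 501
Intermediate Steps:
I = -11 (I = 8 - 19 = -11)
x(C) = C³
T(r) = 1 (T(r) = 1/1 = 1)
D(Q) = 1
D(T(A(2)))*(I + x(8)) = 1*(-11 + 8³) = 1*(-11 + 512) = 1*501 = 501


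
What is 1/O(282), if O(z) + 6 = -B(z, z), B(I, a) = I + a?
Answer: -1/570 ≈ -0.0017544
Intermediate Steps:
O(z) = -6 - 2*z (O(z) = -6 - (z + z) = -6 - 2*z)
1/O(282) = 1/(-6 - 2*282) = 1/(-6 - 564) = 1/(-570) = -1/570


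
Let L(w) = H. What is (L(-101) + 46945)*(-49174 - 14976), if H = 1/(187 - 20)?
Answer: -502924196400/167 ≈ -3.0115e+9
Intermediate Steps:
H = 1/167 ≈ 0.0059880
L(w) = 1/167
(L(-101) + 46945)*(-49174 - 14976) = (1/167 + 46945)*(-49174 - 14976) = (7839816/167)*(-64150) = -502924196400/167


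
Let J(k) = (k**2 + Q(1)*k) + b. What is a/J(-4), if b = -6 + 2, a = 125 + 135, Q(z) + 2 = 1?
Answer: 65/4 ≈ 16.250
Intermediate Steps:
Q(z) = -1 (Q(z) = -2 + 1 = -1)
a = 260
b = -4
J(k) = -4 + k**2 - k (J(k) = (k**2 - k) - 4 = -4 + k**2 - k)
a/J(-4) = 260/(-4 + (-4)**2 - 1*(-4)) = 260/(-4 + 16 + 4) = 260/16 = 260*(1/16) = 65/4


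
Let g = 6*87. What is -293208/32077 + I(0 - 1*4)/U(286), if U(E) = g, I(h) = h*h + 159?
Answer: -147441101/16744194 ≈ -8.8055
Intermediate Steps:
I(h) = 159 + h**2 (I(h) = h**2 + 159 = 159 + h**2)
g = 522
U(E) = 522
-293208/32077 + I(0 - 1*4)/U(286) = -293208/32077 + (159 + (0 - 1*4)**2)/522 = -293208*1/32077 + (159 + (0 - 4)**2)*(1/522) = -293208/32077 + (159 + (-4)**2)*(1/522) = -293208/32077 + (159 + 16)*(1/522) = -293208/32077 + 175*(1/522) = -293208/32077 + 175/522 = -147441101/16744194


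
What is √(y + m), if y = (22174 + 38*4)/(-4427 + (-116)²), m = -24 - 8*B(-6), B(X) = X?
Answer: 21*√4893718/9029 ≈ 5.1452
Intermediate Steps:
m = 24 (m = -24 - 8*(-6) = -24 + 48 = 24)
y = 22326/9029 (y = (22174 + 152)/(-4427 + 13456) = 22326/9029 ≈ 2.4727)
√(y + m) = √(22326/9029 + 24) = √(239022/9029) = 21*√4893718/9029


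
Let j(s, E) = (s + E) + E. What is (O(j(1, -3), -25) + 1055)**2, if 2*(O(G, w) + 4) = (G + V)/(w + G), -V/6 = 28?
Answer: 3998412289/3600 ≈ 1.1107e+6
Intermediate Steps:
V = -168 (V = -6*28 = -168)
j(s, E) = s + 2*E (j(s, E) = (E + s) + E = s + 2*E)
O(G, w) = -4 + (-168 + G)/(2*(G + w)) (O(G, w) = -4 + ((G - 168)/(w + G))/2 = -4 + ((-168 + G)/(G + w))/2 = -4 + (-168 + G)/(2*(G + w)))
(O(j(1, -3), -25) + 1055)**2 = ((-84 - 4*(-25) - 7*(1 + 2*(-3))/2)/((1 + 2*(-3)) - 25) + 1055)**2 = ((-84 + 100 - 7*(1 - 6)/2)/((1 - 6) - 25) + 1055)**2 = ((-84 + 100 - 7/2*(-5))/(-5 - 25) + 1055)**2 = ((-84 + 100 + 35/2)/(-30) + 1055)**2 = (-1/30*67/2 + 1055)**2 = (-67/60 + 1055)**2 = (63233/60)**2 = 3998412289/3600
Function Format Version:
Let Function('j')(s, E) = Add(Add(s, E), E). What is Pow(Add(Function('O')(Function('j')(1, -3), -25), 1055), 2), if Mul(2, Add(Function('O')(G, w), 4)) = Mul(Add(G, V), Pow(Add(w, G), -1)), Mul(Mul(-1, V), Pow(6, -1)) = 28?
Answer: Rational(3998412289, 3600) ≈ 1.1107e+6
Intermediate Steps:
V = -168 (V = Mul(-6, 28) = -168)
Function('j')(s, E) = Add(s, Mul(2, E)) (Function('j')(s, E) = Add(Add(E, s), E) = Add(s, Mul(2, E)))
Function('O')(G, w) = Add(-4, Mul(Rational(1, 2), Pow(Add(G, w), -1), Add(-168, G))) (Function('O')(G, w) = Add(-4, Mul(Rational(1, 2), Mul(Add(G, -168), Pow(Add(w, G), -1)))) = Add(-4, Mul(Rational(1, 2), Mul(Add(-168, G), Pow(Add(G, w), -1)))) = Add(-4, Mul(Rational(1, 2), Mul(Pow(Add(G, w), -1), Add(-168, G)))) = Add(-4, Mul(Rational(1, 2), Pow(Add(G, w), -1), Add(-168, G))))
Pow(Add(Function('O')(Function('j')(1, -3), -25), 1055), 2) = Pow(Add(Mul(Pow(Add(Add(1, Mul(2, -3)), -25), -1), Add(-84, Mul(-4, -25), Mul(Rational(-7, 2), Add(1, Mul(2, -3))))), 1055), 2) = Pow(Add(Mul(Pow(Add(Add(1, -6), -25), -1), Add(-84, 100, Mul(Rational(-7, 2), Add(1, -6)))), 1055), 2) = Pow(Add(Mul(Pow(Add(-5, -25), -1), Add(-84, 100, Mul(Rational(-7, 2), -5))), 1055), 2) = Pow(Add(Mul(Pow(-30, -1), Add(-84, 100, Rational(35, 2))), 1055), 2) = Pow(Add(Mul(Rational(-1, 30), Rational(67, 2)), 1055), 2) = Pow(Add(Rational(-67, 60), 1055), 2) = Pow(Rational(63233, 60), 2) = Rational(3998412289, 3600)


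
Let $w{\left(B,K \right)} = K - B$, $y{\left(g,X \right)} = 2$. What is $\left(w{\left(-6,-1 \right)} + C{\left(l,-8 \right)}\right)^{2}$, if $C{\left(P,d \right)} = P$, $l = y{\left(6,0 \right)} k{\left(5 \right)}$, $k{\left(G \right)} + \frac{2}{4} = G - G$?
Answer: $16$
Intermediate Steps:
$k{\left(G \right)} = - \frac{1}{2}$ ($k{\left(G \right)} = - \frac{1}{2} + \left(G - G\right) = - \frac{1}{2} + 0 = - \frac{1}{2}$)
$l = -1$ ($l = 2 \left(- \frac{1}{2}\right) = -1$)
$\left(w{\left(-6,-1 \right)} + C{\left(l,-8 \right)}\right)^{2} = \left(\left(-1 - -6\right) - 1\right)^{2} = \left(\left(-1 + 6\right) - 1\right)^{2} = \left(5 - 1\right)^{2} = 4^{2} = 16$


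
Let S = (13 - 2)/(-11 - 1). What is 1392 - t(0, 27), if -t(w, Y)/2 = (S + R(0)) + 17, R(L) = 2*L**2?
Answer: 8545/6 ≈ 1424.2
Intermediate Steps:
S = -11/12 (S = 11/(-12) = 11*(-1/12) = -11/12 ≈ -0.91667)
t(w, Y) = -193/6 (t(w, Y) = -2*((-11/12 + 2*0**2) + 17) = -2*((-11/12 + 2*0) + 17) = -2*((-11/12 + 0) + 17) = -2*(-11/12 + 17) = -2*193/12 = -193/6)
1392 - t(0, 27) = 1392 - 1*(-193/6) = 1392 + 193/6 = 8545/6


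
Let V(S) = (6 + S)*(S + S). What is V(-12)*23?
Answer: 3312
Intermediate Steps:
V(S) = 2*S*(6 + S) (V(S) = (6 + S)*(2*S) = 2*S*(6 + S))
V(-12)*23 = (2*(-12)*(6 - 12))*23 = (2*(-12)*(-6))*23 = 144*23 = 3312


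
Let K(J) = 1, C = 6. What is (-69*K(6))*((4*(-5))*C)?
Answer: 8280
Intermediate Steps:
(-69*K(6))*((4*(-5))*C) = (-69*1)*((4*(-5))*6) = -(-1380)*6 = -69*(-120) = 8280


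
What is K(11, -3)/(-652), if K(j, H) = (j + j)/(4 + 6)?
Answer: -11/3260 ≈ -0.0033742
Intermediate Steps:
K(j, H) = j/5 (K(j, H) = (2*j)/10 = (2*j)*(⅒) = j/5)
K(11, -3)/(-652) = ((⅕)*11)/(-652) = (11/5)*(-1/652) = -11/3260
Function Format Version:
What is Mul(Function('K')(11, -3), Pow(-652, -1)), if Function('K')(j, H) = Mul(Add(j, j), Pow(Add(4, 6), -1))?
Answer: Rational(-11, 3260) ≈ -0.0033742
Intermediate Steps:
Function('K')(j, H) = Mul(Rational(1, 5), j) (Function('K')(j, H) = Mul(Mul(2, j), Pow(10, -1)) = Mul(Mul(2, j), Rational(1, 10)) = Mul(Rational(1, 5), j))
Mul(Function('K')(11, -3), Pow(-652, -1)) = Mul(Mul(Rational(1, 5), 11), Pow(-652, -1)) = Mul(Rational(11, 5), Rational(-1, 652)) = Rational(-11, 3260)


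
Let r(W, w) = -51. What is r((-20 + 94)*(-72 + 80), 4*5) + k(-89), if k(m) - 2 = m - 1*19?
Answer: -157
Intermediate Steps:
k(m) = -17 + m (k(m) = 2 + (m - 1*19) = 2 + (m - 19) = 2 + (-19 + m) = -17 + m)
r((-20 + 94)*(-72 + 80), 4*5) + k(-89) = -51 + (-17 - 89) = -51 - 106 = -157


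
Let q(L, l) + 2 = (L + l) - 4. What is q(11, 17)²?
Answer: 484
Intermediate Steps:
q(L, l) = -6 + L + l (q(L, l) = -2 + ((L + l) - 4) = -2 + (-4 + L + l) = -6 + L + l)
q(11, 17)² = (-6 + 11 + 17)² = 22² = 484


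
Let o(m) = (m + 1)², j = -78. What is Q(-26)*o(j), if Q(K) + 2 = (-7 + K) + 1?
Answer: -201586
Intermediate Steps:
Q(K) = -8 + K (Q(K) = -2 + ((-7 + K) + 1) = -2 + (-6 + K) = -8 + K)
o(m) = (1 + m)²
Q(-26)*o(j) = (-8 - 26)*(1 - 78)² = -34*(-77)² = -34*5929 = -201586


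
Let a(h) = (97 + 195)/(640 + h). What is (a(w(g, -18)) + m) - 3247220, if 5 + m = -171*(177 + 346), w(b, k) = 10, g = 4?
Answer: -1084413704/325 ≈ -3.3367e+6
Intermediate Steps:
m = -89438 (m = -5 - 171*(177 + 346) = -5 - 171*523 = -5 - 89433 = -89438)
a(h) = 292/(640 + h)
(a(w(g, -18)) + m) - 3247220 = (292/(640 + 10) - 89438) - 3247220 = (292/650 - 89438) - 3247220 = (292*(1/650) - 89438) - 3247220 = (146/325 - 89438) - 3247220 = -29067204/325 - 3247220 = -1084413704/325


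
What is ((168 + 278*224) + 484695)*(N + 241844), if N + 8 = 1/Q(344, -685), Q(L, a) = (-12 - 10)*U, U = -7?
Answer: 20376809285575/154 ≈ 1.3232e+11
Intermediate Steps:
Q(L, a) = 154 (Q(L, a) = (-12 - 10)*(-7) = -22*(-7) = 154)
N = -1231/154 (N = -8 + 1/154 = -1231/154 ≈ -7.9935)
((168 + 278*224) + 484695)*(N + 241844) = ((168 + 278*224) + 484695)*(-1231/154 + 241844) = ((168 + 62272) + 484695)*(37242745/154) = (62440 + 484695)*(37242745/154) = 547135*(37242745/154) = 20376809285575/154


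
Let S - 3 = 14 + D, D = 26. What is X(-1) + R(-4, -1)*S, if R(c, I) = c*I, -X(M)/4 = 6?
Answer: 148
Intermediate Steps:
X(M) = -24 (X(M) = -4*6 = -24)
R(c, I) = I*c
S = 43 (S = 3 + (14 + 26) = 3 + 40 = 43)
X(-1) + R(-4, -1)*S = -24 - 1*(-4)*43 = -24 + 4*43 = -24 + 172 = 148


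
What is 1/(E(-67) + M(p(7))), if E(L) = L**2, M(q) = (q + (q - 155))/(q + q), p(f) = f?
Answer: 14/62705 ≈ 0.00022327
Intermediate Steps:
M(q) = (-155 + 2*q)/(2*q) (M(q) = (q + (-155 + q))/((2*q)) = (-155 + 2*q)*(1/(2*q)) = (-155 + 2*q)/(2*q))
1/(E(-67) + M(p(7))) = 1/((-67)**2 + (-155/2 + 7)/7) = 1/(4489 + (1/7)*(-141/2)) = 1/(4489 - 141/14) = 1/(62705/14) = 14/62705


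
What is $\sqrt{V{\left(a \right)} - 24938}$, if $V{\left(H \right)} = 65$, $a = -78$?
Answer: $i \sqrt{24873} \approx 157.71 i$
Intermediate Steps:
$\sqrt{V{\left(a \right)} - 24938} = \sqrt{65 - 24938} = \sqrt{-24873} = i \sqrt{24873}$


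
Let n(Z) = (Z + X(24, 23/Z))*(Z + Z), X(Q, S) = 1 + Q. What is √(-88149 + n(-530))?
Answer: √447151 ≈ 668.69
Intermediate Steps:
n(Z) = 2*Z*(25 + Z) (n(Z) = (Z + (1 + 24))*(Z + Z) = (Z + 25)*(2*Z) = (25 + Z)*(2*Z) = 2*Z*(25 + Z))
√(-88149 + n(-530)) = √(-88149 + 2*(-530)*(25 - 530)) = √(-88149 + 2*(-530)*(-505)) = √(-88149 + 535300) = √447151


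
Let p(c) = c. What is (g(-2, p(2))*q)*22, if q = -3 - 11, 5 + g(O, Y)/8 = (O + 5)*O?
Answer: 27104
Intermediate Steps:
g(O, Y) = -40 + 8*O*(5 + O) (g(O, Y) = -40 + 8*((O + 5)*O) = -40 + 8*((5 + O)*O) = -40 + 8*(O*(5 + O)) = -40 + 8*O*(5 + O))
q = -14
(g(-2, p(2))*q)*22 = ((-40 + 8*(-2)² + 40*(-2))*(-14))*22 = ((-40 + 8*4 - 80)*(-14))*22 = ((-40 + 32 - 80)*(-14))*22 = -88*(-14)*22 = 1232*22 = 27104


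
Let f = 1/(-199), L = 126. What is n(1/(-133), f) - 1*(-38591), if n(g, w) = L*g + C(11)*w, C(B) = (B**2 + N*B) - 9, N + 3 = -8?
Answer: 145909160/3781 ≈ 38590.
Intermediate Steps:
N = -11 (N = -3 - 8 = -11)
f = -1/199 ≈ -0.0050251
C(B) = -9 + B**2 - 11*B (C(B) = (B**2 - 11*B) - 9 = -9 + B**2 - 11*B)
n(g, w) = -9*w + 126*g (n(g, w) = 126*g + (-9 + 11**2 - 11*11)*w = 126*g + (-9 + 121 - 121)*w = 126*g - 9*w = -9*w + 126*g)
n(1/(-133), f) - 1*(-38591) = (-9*(-1/199) + 126/(-133)) - 1*(-38591) = (9/199 + 126*(-1/133)) + 38591 = (9/199 - 18/19) + 38591 = -3411/3781 + 38591 = 145909160/3781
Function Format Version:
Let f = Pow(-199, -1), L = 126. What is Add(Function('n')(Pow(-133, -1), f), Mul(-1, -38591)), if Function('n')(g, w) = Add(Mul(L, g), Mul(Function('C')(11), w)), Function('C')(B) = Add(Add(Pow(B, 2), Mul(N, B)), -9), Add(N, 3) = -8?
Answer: Rational(145909160, 3781) ≈ 38590.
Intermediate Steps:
N = -11 (N = Add(-3, -8) = -11)
f = Rational(-1, 199) ≈ -0.0050251
Function('C')(B) = Add(-9, Pow(B, 2), Mul(-11, B)) (Function('C')(B) = Add(Add(Pow(B, 2), Mul(-11, B)), -9) = Add(-9, Pow(B, 2), Mul(-11, B)))
Function('n')(g, w) = Add(Mul(-9, w), Mul(126, g)) (Function('n')(g, w) = Add(Mul(126, g), Mul(Add(-9, Pow(11, 2), Mul(-11, 11)), w)) = Add(Mul(126, g), Mul(Add(-9, 121, -121), w)) = Add(Mul(126, g), Mul(-9, w)) = Add(Mul(-9, w), Mul(126, g)))
Add(Function('n')(Pow(-133, -1), f), Mul(-1, -38591)) = Add(Add(Mul(-9, Rational(-1, 199)), Mul(126, Pow(-133, -1))), Mul(-1, -38591)) = Add(Add(Rational(9, 199), Mul(126, Rational(-1, 133))), 38591) = Add(Add(Rational(9, 199), Rational(-18, 19)), 38591) = Add(Rational(-3411, 3781), 38591) = Rational(145909160, 3781)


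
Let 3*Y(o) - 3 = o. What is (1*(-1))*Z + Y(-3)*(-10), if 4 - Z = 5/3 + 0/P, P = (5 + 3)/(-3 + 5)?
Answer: -7/3 ≈ -2.3333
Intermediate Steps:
P = 4 (P = 8/2 = 8*(1/2) = 4)
Y(o) = 1 + o/3
Z = 7/3 (Z = 4 - (5/3 + 0/4) = 4 - (5*(1/3) + 0*(1/4)) = 4 - (5/3 + 0) = 4 - 1*5/3 = 4 - 5/3 = 7/3 ≈ 2.3333)
(1*(-1))*Z + Y(-3)*(-10) = (1*(-1))*(7/3) + (1 + (1/3)*(-3))*(-10) = -1*7/3 + (1 - 1)*(-10) = -7/3 + 0*(-10) = -7/3 + 0 = -7/3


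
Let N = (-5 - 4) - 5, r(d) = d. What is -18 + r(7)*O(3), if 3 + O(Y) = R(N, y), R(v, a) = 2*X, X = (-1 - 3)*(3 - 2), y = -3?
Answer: -95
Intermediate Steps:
N = -14 (N = -9 - 5 = -14)
X = -4 (X = -4*1 = -4)
R(v, a) = -8 (R(v, a) = 2*(-4) = -8)
O(Y) = -11 (O(Y) = -3 - 8 = -11)
-18 + r(7)*O(3) = -18 + 7*(-11) = -18 - 77 = -95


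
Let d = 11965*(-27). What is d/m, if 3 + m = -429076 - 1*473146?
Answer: 64611/180445 ≈ 0.35806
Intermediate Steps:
m = -902225 (m = -3 + (-429076 - 1*473146) = -3 + (-429076 - 473146) = -3 - 902222 = -902225)
d = -323055
d/m = -323055/(-902225) = -323055*(-1/902225) = 64611/180445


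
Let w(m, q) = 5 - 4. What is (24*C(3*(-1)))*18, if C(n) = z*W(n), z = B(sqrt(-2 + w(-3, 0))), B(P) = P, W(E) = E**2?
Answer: 3888*I ≈ 3888.0*I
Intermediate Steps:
w(m, q) = 1
z = I (z = sqrt(-2 + 1) = sqrt(-1) = I ≈ 1.0*I)
C(n) = I*n**2
(24*C(3*(-1)))*18 = (24*(I*(3*(-1))**2))*18 = (24*(I*(-3)**2))*18 = (24*(I*9))*18 = (24*(9*I))*18 = (216*I)*18 = 3888*I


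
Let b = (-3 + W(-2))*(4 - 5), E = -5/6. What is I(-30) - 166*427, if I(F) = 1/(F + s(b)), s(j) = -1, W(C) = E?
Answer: -2197343/31 ≈ -70882.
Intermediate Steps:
E = -⅚ (E = -5*⅙ = -⅚ ≈ -0.83333)
W(C) = -⅚
b = 23/6 (b = (-3 - ⅚)*(4 - 5) = -23/6*(-1) = 23/6 ≈ 3.8333)
I(F) = 1/(-1 + F) (I(F) = 1/(F - 1) = 1/(-1 + F))
I(-30) - 166*427 = 1/(-1 - 30) - 166*427 = 1/(-31) - 70882 = -1/31 - 70882 = -2197343/31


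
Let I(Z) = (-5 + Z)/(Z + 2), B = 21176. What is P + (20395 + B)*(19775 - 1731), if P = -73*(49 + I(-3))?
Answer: 750102963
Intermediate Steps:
I(Z) = (-5 + Z)/(2 + Z)
P = -4161 (P = -73*(49 + (-5 - 3)/(2 - 3)) = -73*(49 - 8/(-1)) = -73*(49 - 1*(-8)) = -73*(49 + 8) = -73*57 = -4161)
P + (20395 + B)*(19775 - 1731) = -4161 + (20395 + 21176)*(19775 - 1731) = -4161 + 41571*18044 = -4161 + 750107124 = 750102963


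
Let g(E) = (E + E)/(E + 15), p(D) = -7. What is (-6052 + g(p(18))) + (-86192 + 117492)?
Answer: 100985/4 ≈ 25246.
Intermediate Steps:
g(E) = 2*E/(15 + E) (g(E) = (2*E)/(15 + E) = 2*E/(15 + E))
(-6052 + g(p(18))) + (-86192 + 117492) = (-6052 + 2*(-7)/(15 - 7)) + (-86192 + 117492) = (-6052 + 2*(-7)/8) + 31300 = (-6052 + 2*(-7)*(⅛)) + 31300 = (-6052 - 7/4) + 31300 = -24215/4 + 31300 = 100985/4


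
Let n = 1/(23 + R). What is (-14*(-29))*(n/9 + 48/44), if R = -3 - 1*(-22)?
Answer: 131863/297 ≈ 443.98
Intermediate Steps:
R = 19 (R = -3 + 22 = 19)
n = 1/42 (n = 1/(23 + 19) = 1/42 ≈ 0.023810)
(-14*(-29))*(n/9 + 48/44) = (-14*(-29))*((1/42)/9 + 48/44) = 406*((1/42)*(1/9) + 48*(1/44)) = 406*(1/378 + 12/11) = 406*(4547/4158) = 131863/297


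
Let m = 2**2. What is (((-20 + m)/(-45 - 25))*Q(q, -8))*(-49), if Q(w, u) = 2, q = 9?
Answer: -112/5 ≈ -22.400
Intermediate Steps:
m = 4
(((-20 + m)/(-45 - 25))*Q(q, -8))*(-49) = (((-20 + 4)/(-45 - 25))*2)*(-49) = (-16/(-70)*2)*(-49) = (-16*(-1/70)*2)*(-49) = ((8/35)*2)*(-49) = (16/35)*(-49) = -112/5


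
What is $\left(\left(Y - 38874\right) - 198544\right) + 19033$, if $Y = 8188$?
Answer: $-210197$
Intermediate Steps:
$\left(\left(Y - 38874\right) - 198544\right) + 19033 = \left(\left(8188 - 38874\right) - 198544\right) + 19033 = \left(-30686 - 198544\right) + 19033 = -229230 + 19033 = -210197$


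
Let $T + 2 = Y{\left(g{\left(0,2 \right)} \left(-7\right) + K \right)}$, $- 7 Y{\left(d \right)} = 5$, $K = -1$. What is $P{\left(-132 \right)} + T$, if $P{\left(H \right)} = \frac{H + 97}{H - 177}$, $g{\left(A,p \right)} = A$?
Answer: $- \frac{5626}{2163} \approx -2.601$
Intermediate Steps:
$Y{\left(d \right)} = - \frac{5}{7}$ ($Y{\left(d \right)} = \left(- \frac{1}{7}\right) 5 = - \frac{5}{7}$)
$P{\left(H \right)} = \frac{97 + H}{-177 + H}$
$T = - \frac{19}{7}$ ($T = -2 - \frac{5}{7} = - \frac{19}{7} \approx -2.7143$)
$P{\left(-132 \right)} + T = \frac{97 - 132}{-177 - 132} - \frac{19}{7} = \frac{1}{-309} \left(-35\right) - \frac{19}{7} = \left(- \frac{1}{309}\right) \left(-35\right) - \frac{19}{7} = \frac{35}{309} - \frac{19}{7} = - \frac{5626}{2163}$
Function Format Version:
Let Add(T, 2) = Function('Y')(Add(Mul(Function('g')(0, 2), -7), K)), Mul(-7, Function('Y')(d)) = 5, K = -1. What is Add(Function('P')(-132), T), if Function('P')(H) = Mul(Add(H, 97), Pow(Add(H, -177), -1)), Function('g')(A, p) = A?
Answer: Rational(-5626, 2163) ≈ -2.6010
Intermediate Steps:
Function('Y')(d) = Rational(-5, 7) (Function('Y')(d) = Mul(Rational(-1, 7), 5) = Rational(-5, 7))
Function('P')(H) = Mul(Pow(Add(-177, H), -1), Add(97, H)) (Function('P')(H) = Mul(Add(97, H), Pow(Add(-177, H), -1)) = Mul(Pow(Add(-177, H), -1), Add(97, H)))
T = Rational(-19, 7) (T = Add(-2, Rational(-5, 7)) = Rational(-19, 7) ≈ -2.7143)
Add(Function('P')(-132), T) = Add(Mul(Pow(Add(-177, -132), -1), Add(97, -132)), Rational(-19, 7)) = Add(Mul(Pow(-309, -1), -35), Rational(-19, 7)) = Add(Mul(Rational(-1, 309), -35), Rational(-19, 7)) = Add(Rational(35, 309), Rational(-19, 7)) = Rational(-5626, 2163)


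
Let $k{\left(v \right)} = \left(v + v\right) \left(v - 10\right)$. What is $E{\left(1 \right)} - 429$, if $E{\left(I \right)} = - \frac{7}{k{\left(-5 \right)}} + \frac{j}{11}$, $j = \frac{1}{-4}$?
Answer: $- \frac{1415929}{3300} \approx -429.07$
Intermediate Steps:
$j = - \frac{1}{4} \approx -0.25$
$k{\left(v \right)} = 2 v \left(-10 + v\right)$ ($k{\left(v \right)} = 2 v \left(v - 10\right) = 2 v \left(-10 + v\right)$)
$E{\left(I \right)} = - \frac{229}{3300}$ ($E{\left(I \right)} = - \frac{7}{2 \left(-5\right) \left(-10 - 5\right)} - \frac{1}{4 \cdot 11} = - \frac{7}{2 \left(-5\right) \left(-15\right)} - \frac{1}{44} = - \frac{7}{150} - \frac{1}{44} = - \frac{229}{3300}$)
$E{\left(1 \right)} - 429 = - \frac{229}{3300} - 429 = - \frac{1415929}{3300}$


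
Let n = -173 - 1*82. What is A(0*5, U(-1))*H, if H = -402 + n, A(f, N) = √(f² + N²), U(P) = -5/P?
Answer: -3285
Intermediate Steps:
n = -255 (n = -173 - 82 = -255)
A(f, N) = √(N² + f²)
H = -657 (H = -402 - 255 = -657)
A(0*5, U(-1))*H = √((-5/(-1))² + (0*5)²)*(-657) = √((-5*(-1))² + 0²)*(-657) = √(5² + 0)*(-657) = √(25 + 0)*(-657) = √25*(-657) = 5*(-657) = -3285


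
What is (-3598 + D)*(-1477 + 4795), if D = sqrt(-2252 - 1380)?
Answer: -11938164 + 13272*I*sqrt(227) ≈ -1.1938e+7 + 1.9996e+5*I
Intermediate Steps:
D = 4*I*sqrt(227) (D = sqrt(-3632) = 4*I*sqrt(227) ≈ 60.266*I)
(-3598 + D)*(-1477 + 4795) = (-3598 + 4*I*sqrt(227))*(-1477 + 4795) = (-3598 + 4*I*sqrt(227))*3318 = -11938164 + 13272*I*sqrt(227)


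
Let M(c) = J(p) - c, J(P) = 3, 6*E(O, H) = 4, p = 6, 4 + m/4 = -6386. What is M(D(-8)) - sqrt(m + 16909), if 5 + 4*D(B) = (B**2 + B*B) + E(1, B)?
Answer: -335/12 - I*sqrt(8651) ≈ -27.917 - 93.011*I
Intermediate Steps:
m = -25560 (m = -16 + 4*(-6386) = -16 - 25544 = -25560)
E(O, H) = 2/3 (E(O, H) = (1/6)*4 = 2/3)
D(B) = -13/12 + B**2/2 (D(B) = -5/4 + ((B**2 + B*B) + 2/3)/4 = -5/4 + ((B**2 + B**2) + 2/3)/4 = -5/4 + (2*B**2 + 2/3)/4 = -5/4 + (2/3 + 2*B**2)/4 = -5/4 + (1/6 + B**2/2) = -13/12 + B**2/2)
M(c) = 3 - c
M(D(-8)) - sqrt(m + 16909) = (3 - (-13/12 + (1/2)*(-8)**2)) - sqrt(-25560 + 16909) = (3 - (-13/12 + (1/2)*64)) - sqrt(-8651) = (3 - (-13/12 + 32)) - I*sqrt(8651) = (3 - 1*371/12) - I*sqrt(8651) = (3 - 371/12) - I*sqrt(8651) = -335/12 - I*sqrt(8651)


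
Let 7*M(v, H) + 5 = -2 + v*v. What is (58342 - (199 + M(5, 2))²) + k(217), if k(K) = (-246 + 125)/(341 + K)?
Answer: 484247117/27342 ≈ 17711.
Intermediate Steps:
M(v, H) = -1 + v²/7 (M(v, H) = -5/7 + (-2 + v*v)/7 = -5/7 + (-2 + v²)/7 = -5/7 + (-2/7 + v²/7) = -1 + v²/7)
k(K) = -121/(341 + K)
(58342 - (199 + M(5, 2))²) + k(217) = (58342 - (199 + (-1 + (⅐)*5²))²) - 121/(341 + 217) = (58342 - (199 + (-1 + (⅐)*25))²) - 121/558 = (58342 - (199 + (-1 + 25/7))²) - 121*1/558 = (58342 - (199 + 18/7)²) - 121/558 = (58342 - (1411/7)²) - 121/558 = (58342 - 1*1990921/49) - 121/558 = (58342 - 1990921/49) - 121/558 = 867837/49 - 121/558 = 484247117/27342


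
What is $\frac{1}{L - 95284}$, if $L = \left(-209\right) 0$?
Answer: $- \frac{1}{95284} \approx -1.0495 \cdot 10^{-5}$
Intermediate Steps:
$L = 0$
$\frac{1}{L - 95284} = \frac{1}{0 - 95284} = \frac{1}{-95284} = - \frac{1}{95284}$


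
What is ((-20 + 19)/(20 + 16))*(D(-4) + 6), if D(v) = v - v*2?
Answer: -5/18 ≈ -0.27778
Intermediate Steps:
D(v) = -v (D(v) = v - 2*v = -v)
((-20 + 19)/(20 + 16))*(D(-4) + 6) = ((-20 + 19)/(20 + 16))*(-1*(-4) + 6) = (-1/36)*(4 + 6) = -1*1/36*10 = -1/36*10 = -5/18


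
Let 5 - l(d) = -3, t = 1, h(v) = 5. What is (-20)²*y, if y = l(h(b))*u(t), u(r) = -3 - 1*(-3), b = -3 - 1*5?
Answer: 0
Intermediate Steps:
b = -8 (b = -3 - 5 = -8)
l(d) = 8 (l(d) = 5 - 1*(-3) = 5 + 3 = 8)
u(r) = 0 (u(r) = -3 + 3 = 0)
y = 0 (y = 8*0 = 0)
(-20)²*y = (-20)²*0 = 400*0 = 0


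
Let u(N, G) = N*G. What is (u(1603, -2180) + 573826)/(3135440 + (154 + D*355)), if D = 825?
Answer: -2920714/3428469 ≈ -0.85190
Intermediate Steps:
u(N, G) = G*N
(u(1603, -2180) + 573826)/(3135440 + (154 + D*355)) = (-2180*1603 + 573826)/(3135440 + (154 + 825*355)) = (-3494540 + 573826)/(3135440 + (154 + 292875)) = -2920714/(3135440 + 293029) = -2920714/3428469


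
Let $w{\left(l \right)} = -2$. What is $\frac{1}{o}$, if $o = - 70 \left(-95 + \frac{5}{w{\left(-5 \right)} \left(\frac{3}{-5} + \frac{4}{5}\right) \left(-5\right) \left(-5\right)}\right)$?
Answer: $\frac{1}{6685} \approx 0.00014959$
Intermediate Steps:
$o = 6685$ ($o = - 70 \left(-95 + \frac{5}{- 2 \left(\frac{3}{-5} + \frac{4}{5}\right) \left(-5\right) \left(-5\right)}\right) = - 70 \left(-95 + \frac{5}{- 2 \left(3 \left(- \frac{1}{5}\right) + 4 \cdot \frac{1}{5}\right) \left(-5\right) \left(-5\right)}\right) = - 70 \left(-95 + \frac{5}{- 2 \left(- \frac{3}{5} + \frac{4}{5}\right) \left(-5\right) \left(-5\right)}\right) = - 70 \left(-95 + \frac{5}{\left(-2\right) \frac{1}{5} \left(-5\right) \left(-5\right)}\right) = - 70 \left(-95 + \frac{5}{\left(- \frac{2}{5}\right) \left(-5\right) \left(-5\right)}\right) = - 70 \left(-95 + \frac{5}{2 \left(-5\right)}\right) = - 70 \left(-95 + \frac{5}{-10}\right) = - 70 \left(-95 + 5 \left(- \frac{1}{10}\right)\right) = - 70 \left(-95 - \frac{1}{2}\right) = \left(-70\right) \left(- \frac{191}{2}\right) = 6685$)
$\frac{1}{o} = \frac{1}{6685}$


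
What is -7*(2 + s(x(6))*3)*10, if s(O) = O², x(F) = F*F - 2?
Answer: -242900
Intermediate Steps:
x(F) = -2 + F² (x(F) = F² - 2 = -2 + F²)
-7*(2 + s(x(6))*3)*10 = -7*(2 + (-2 + 6²)²*3)*10 = -7*(2 + (-2 + 36)²*3)*10 = -7*(2 + 34²*3)*10 = -7*(2 + 1156*3)*10 = -7*(2 + 3468)*10 = -7*3470*10 = -24290*10 = -242900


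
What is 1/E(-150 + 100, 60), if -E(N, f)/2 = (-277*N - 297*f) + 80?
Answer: 1/7780 ≈ 0.00012853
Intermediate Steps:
E(N, f) = -160 + 554*N + 594*f (E(N, f) = -2*((-277*N - 297*f) + 80) = -2*((-297*f - 277*N) + 80) = -2*(80 - 297*f - 277*N) = -160 + 554*N + 594*f)
1/E(-150 + 100, 60) = 1/(-160 + 554*(-150 + 100) + 594*60) = 1/(-160 + 554*(-50) + 35640) = 1/(-160 - 27700 + 35640) = 1/7780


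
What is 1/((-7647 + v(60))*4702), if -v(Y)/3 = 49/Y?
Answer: -10/359677139 ≈ -2.7803e-8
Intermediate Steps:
v(Y) = -147/Y
1/((-7647 + v(60))*4702) = 1/(-7647 - 147/60*4702) = (1/4702)/(-7647 - 147*1/60) = (1/4702)/(-7647 - 49/20) = (1/4702)/(-152989/20) = -20/152989*1/4702 = -10/359677139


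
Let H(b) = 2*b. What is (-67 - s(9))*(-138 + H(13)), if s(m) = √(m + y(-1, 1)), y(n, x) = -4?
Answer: 7504 + 112*√5 ≈ 7754.4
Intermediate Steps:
s(m) = √(-4 + m) (s(m) = √(m - 4) = √(-4 + m))
(-67 - s(9))*(-138 + H(13)) = (-67 - √(-4 + 9))*(-138 + 2*13) = (-67 - √5)*(-138 + 26) = (-67 - √5)*(-112) = 7504 + 112*√5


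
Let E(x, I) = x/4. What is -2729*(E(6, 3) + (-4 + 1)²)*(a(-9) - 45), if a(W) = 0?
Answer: 2578905/2 ≈ 1.2895e+6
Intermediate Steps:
E(x, I) = x/4 (E(x, I) = x*(¼) = x/4)
-2729*(E(6, 3) + (-4 + 1)²)*(a(-9) - 45) = -2729*((¼)*6 + (-4 + 1)²)*(0 - 45) = -2729*(3/2 + (-3)²)*(-45) = -2729*(3/2 + 9)*(-45) = -57309*(-45)/2 = -2729*(-945/2) = 2578905/2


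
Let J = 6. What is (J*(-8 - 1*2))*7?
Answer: -420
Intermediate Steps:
(J*(-8 - 1*2))*7 = (6*(-8 - 1*2))*7 = (6*(-8 - 2))*7 = (6*(-10))*7 = -60*7 = -420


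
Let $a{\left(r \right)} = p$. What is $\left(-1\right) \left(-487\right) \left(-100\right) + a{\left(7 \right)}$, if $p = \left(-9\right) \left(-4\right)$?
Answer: $-48664$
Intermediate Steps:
$p = 36$
$a{\left(r \right)} = 36$
$\left(-1\right) \left(-487\right) \left(-100\right) + a{\left(7 \right)} = \left(-1\right) \left(-487\right) \left(-100\right) + 36 = 487 \left(-100\right) + 36 = -48700 + 36 = -48664$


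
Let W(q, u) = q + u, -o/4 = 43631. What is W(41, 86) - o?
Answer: 174651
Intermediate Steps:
o = -174524 (o = -4*43631 = -174524)
W(41, 86) - o = (41 + 86) - 1*(-174524) = 127 + 174524 = 174651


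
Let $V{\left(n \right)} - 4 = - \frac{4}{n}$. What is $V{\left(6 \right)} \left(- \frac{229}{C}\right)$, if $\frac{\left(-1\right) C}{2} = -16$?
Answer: $- \frac{1145}{48} \approx -23.854$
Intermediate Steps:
$C = 32$ ($C = \left(-2\right) \left(-16\right) = 32$)
$V{\left(n \right)} = 4 - \frac{4}{n}$
$V{\left(6 \right)} \left(- \frac{229}{C}\right) = \left(4 - \frac{4}{6}\right) \left(- \frac{229}{32}\right) = \left(4 - \frac{2}{3}\right) \left(\left(-229\right) \frac{1}{32}\right) = \left(4 - \frac{2}{3}\right) \left(- \frac{229}{32}\right) = \frac{10}{3} \left(- \frac{229}{32}\right) = - \frac{1145}{48}$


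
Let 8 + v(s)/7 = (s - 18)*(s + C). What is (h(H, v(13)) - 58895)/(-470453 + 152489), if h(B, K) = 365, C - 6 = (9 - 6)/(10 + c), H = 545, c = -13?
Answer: 9755/52994 ≈ 0.18408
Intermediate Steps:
C = 5 (C = 6 + (9 - 6)/(10 - 13) = 6 + 3/(-3) = 6 + 3*(-⅓) = 6 - 1 = 5)
v(s) = -56 + 7*(-18 + s)*(5 + s) (v(s) = -56 + 7*((s - 18)*(s + 5)) = -56 + 7*((-18 + s)*(5 + s)) = -56 + 7*(-18 + s)*(5 + s))
(h(H, v(13)) - 58895)/(-470453 + 152489) = (365 - 58895)/(-470453 + 152489) = -58530/(-317964) = -58530*(-1/317964) = 9755/52994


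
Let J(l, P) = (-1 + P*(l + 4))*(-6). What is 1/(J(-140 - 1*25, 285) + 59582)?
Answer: 1/334898 ≈ 2.9860e-6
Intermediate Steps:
J(l, P) = 6 - 6*P*(4 + l) (J(l, P) = (-1 + P*(4 + l))*(-6) = 6 - 6*P*(4 + l))
1/(J(-140 - 1*25, 285) + 59582) = 1/((6 - 24*285 - 6*285*(-140 - 1*25)) + 59582) = 1/((6 - 6840 - 6*285*(-140 - 25)) + 59582) = 1/((6 - 6840 - 6*285*(-165)) + 59582) = 1/((6 - 6840 + 282150) + 59582) = 1/(275316 + 59582) = 1/334898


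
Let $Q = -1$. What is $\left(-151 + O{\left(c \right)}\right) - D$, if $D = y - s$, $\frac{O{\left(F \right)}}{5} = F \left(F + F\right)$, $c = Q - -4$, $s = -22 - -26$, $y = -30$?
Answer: $-27$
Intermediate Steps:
$s = 4$ ($s = -22 + 26 = 4$)
$c = 3$ ($c = -1 - -4 = -1 + 4 = 3$)
$O{\left(F \right)} = 10 F^{2}$ ($O{\left(F \right)} = 5 F \left(F + F\right) = 5 F 2 F = 5 \cdot 2 F^{2} = 10 F^{2}$)
$D = -34$ ($D = -30 - 4 = -34$)
$\left(-151 + O{\left(c \right)}\right) - D = \left(-151 + 10 \cdot 3^{2}\right) - -34 = \left(-151 + 10 \cdot 9\right) + 34 = \left(-151 + 90\right) + 34 = -61 + 34 = -27$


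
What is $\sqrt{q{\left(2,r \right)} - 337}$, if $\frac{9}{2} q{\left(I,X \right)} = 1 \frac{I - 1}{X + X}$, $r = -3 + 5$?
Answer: $\frac{i \sqrt{12130}}{6} \approx 18.356 i$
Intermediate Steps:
$r = 2$
$q{\left(I,X \right)} = \frac{-1 + I}{9 X}$ ($q{\left(I,X \right)} = \frac{2 \cdot 1 \frac{I - 1}{X + X}}{9} = \frac{2 \cdot 1 \frac{-1 + I}{2 X}}{9} = \frac{2 \frac{-1 + I}{2 X}}{9} = \frac{-1 + I}{9 X}$)
$\sqrt{q{\left(2,r \right)} - 337} = \sqrt{\frac{-1 + 2}{9 \cdot 2} - 337} = \sqrt{\frac{1}{9} \cdot \frac{1}{2} \cdot 1 - 337} = \sqrt{\frac{1}{18} - 337} = \sqrt{- \frac{6065}{18}} = \frac{i \sqrt{12130}}{6}$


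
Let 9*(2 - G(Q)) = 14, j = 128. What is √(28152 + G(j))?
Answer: 2*√63343/3 ≈ 167.79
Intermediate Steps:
G(Q) = 4/9 (G(Q) = 2 - ⅑*14 = 2 - 14/9 = 4/9)
√(28152 + G(j)) = √(28152 + 4/9) = √(253372/9) = 2*√63343/3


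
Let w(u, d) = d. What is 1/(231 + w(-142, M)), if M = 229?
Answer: 1/460 ≈ 0.0021739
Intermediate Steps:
1/(231 + w(-142, M)) = 1/(231 + 229) = 1/460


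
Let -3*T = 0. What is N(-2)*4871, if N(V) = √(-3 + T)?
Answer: 4871*I*√3 ≈ 8436.8*I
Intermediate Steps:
T = 0 (T = -⅓*0 = 0)
N(V) = I*√3 (N(V) = √(-3 + 0) = √(-3) = I*√3)
N(-2)*4871 = (I*√3)*4871 = 4871*I*√3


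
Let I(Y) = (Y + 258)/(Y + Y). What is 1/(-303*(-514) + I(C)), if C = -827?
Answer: 1654/257597837 ≈ 6.4209e-6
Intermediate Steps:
I(Y) = (258 + Y)/(2*Y) (I(Y) = (258 + Y)/((2*Y)) = (258 + Y)*(1/(2*Y)) = (258 + Y)/(2*Y))
1/(-303*(-514) + I(C)) = 1/(-303*(-514) + (1/2)*(258 - 827)/(-827)) = 1/(155742 + (1/2)*(-1/827)*(-569)) = 1/(155742 + 569/1654) = 1/(257597837/1654) = 1654/257597837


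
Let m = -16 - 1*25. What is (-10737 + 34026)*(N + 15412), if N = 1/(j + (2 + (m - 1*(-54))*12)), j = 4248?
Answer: 1581445902897/4406 ≈ 3.5893e+8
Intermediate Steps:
m = -41 (m = -16 - 25 = -41)
N = 1/4406 (N = 1/(4248 + (2 + (-41 - 1*(-54))*12)) = 1/(4248 + (2 + (-41 + 54)*12)) = 1/(4248 + (2 + 13*12)) = 1/(4248 + (2 + 156)) = 1/(4248 + 158) = 1/4406 ≈ 0.00022696)
(-10737 + 34026)*(N + 15412) = (-10737 + 34026)*(1/4406 + 15412) = 23289*(67905273/4406) = 1581445902897/4406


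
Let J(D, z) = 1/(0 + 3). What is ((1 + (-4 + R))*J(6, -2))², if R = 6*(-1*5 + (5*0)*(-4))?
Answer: 121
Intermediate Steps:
R = -30 (R = 6*(-5 + 0*(-4)) = 6*(-5 + 0) = 6*(-5) = -30)
J(D, z) = ⅓ (J(D, z) = 1/3 = ⅓)
((1 + (-4 + R))*J(6, -2))² = ((1 + (-4 - 30))*(⅓))² = ((1 - 34)*(⅓))² = (-33*⅓)² = (-11)² = 121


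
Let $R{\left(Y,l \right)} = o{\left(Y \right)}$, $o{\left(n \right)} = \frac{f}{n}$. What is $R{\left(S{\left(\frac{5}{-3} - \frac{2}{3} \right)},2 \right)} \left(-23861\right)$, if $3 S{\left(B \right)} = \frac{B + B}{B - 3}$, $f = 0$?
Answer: $0$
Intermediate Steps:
$o{\left(n \right)} = 0$ ($o{\left(n \right)} = \frac{0}{n} = 0$)
$S{\left(B \right)} = \frac{2 B}{3 \left(-3 + B\right)}$ ($S{\left(B \right)} = \frac{\left(B + B\right) \frac{1}{B - 3}}{3} = \frac{2 B \frac{1}{-3 + B}}{3} = \frac{2 B}{3 \left(-3 + B\right)}$)
$R{\left(Y,l \right)} = 0$
$R{\left(S{\left(\frac{5}{-3} - \frac{2}{3} \right)},2 \right)} \left(-23861\right) = 0 \left(-23861\right) = 0$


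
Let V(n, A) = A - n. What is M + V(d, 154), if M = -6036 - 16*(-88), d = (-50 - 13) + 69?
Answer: -4480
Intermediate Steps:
d = 6 (d = -63 + 69 = 6)
M = -4628 (M = -6036 - 1*(-1408) = -6036 + 1408 = -4628)
M + V(d, 154) = -4628 + (154 - 1*6) = -4628 + (154 - 6) = -4628 + 148 = -4480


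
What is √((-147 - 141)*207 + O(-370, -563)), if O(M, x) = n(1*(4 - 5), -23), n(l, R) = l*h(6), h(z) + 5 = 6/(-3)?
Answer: I*√59609 ≈ 244.15*I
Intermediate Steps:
h(z) = -7 (h(z) = -5 + 6/(-3) = -5 + 6*(-⅓) = -5 - 2 = -7)
n(l, R) = -7*l (n(l, R) = l*(-7) = -7*l)
O(M, x) = 7 (O(M, x) = -7*(4 - 5) = -7*(-1) = 7)
√((-147 - 141)*207 + O(-370, -563)) = √((-147 - 141)*207 + 7) = √(-288*207 + 7) = √(-59616 + 7) = √(-59609) = I*√59609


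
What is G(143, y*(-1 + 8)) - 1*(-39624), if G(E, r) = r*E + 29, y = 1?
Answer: 40654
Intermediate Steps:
G(E, r) = 29 + E*r (G(E, r) = E*r + 29 = 29 + E*r)
G(143, y*(-1 + 8)) - 1*(-39624) = (29 + 143*(1*(-1 + 8))) - 1*(-39624) = (29 + 143*(1*7)) + 39624 = (29 + 143*7) + 39624 = (29 + 1001) + 39624 = 1030 + 39624 = 40654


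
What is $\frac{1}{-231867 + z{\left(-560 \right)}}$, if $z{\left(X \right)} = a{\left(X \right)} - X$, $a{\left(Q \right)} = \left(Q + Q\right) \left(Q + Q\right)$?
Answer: $\frac{1}{1023093} \approx 9.7743 \cdot 10^{-7}$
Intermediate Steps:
$a{\left(Q \right)} = 4 Q^{2}$ ($a{\left(Q \right)} = 2 Q 2 Q = 4 Q^{2}$)
$z{\left(X \right)} = - X + 4 X^{2}$ ($z{\left(X \right)} = 4 X^{2} - X = - X + 4 X^{2}$)
$\frac{1}{-231867 + z{\left(-560 \right)}} = \frac{1}{-231867 - 560 \left(-1 + 4 \left(-560\right)\right)} = \frac{1}{-231867 - 560 \left(-1 - 2240\right)} = \frac{1}{-231867 - -1254960} = \frac{1}{-231867 + 1254960} = \frac{1}{1023093}$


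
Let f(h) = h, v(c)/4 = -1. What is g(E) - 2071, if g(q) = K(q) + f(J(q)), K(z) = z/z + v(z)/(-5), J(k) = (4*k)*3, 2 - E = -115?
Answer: -3326/5 ≈ -665.20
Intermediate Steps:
E = 117 (E = 2 - 1*(-115) = 2 + 115 = 117)
J(k) = 12*k
v(c) = -4 (v(c) = 4*(-1) = -4)
K(z) = 9/5 (K(z) = z/z - 4/(-5) = 1 - 4*(-1/5) = 1 + 4/5 = 9/5)
g(q) = 9/5 + 12*q
g(E) - 2071 = (9/5 + 12*117) - 2071 = (9/5 + 1404) - 2071 = 7029/5 - 2071 = -3326/5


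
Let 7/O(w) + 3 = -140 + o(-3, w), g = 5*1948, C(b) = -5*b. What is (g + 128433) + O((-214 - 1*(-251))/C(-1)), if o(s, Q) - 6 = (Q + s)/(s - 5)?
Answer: 54301969/393 ≈ 1.3817e+5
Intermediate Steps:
o(s, Q) = 6 + (Q + s)/(-5 + s) (o(s, Q) = 6 + (Q + s)/(s - 5) = 6 + (Q + s)/(-5 + s))
g = 9740
O(w) = 7/(-1093/8 - w/8) (O(w) = 7/(-3 + (-140 + (-30 + w + 7*(-3))/(-5 - 3))) = 7/(-3 + (-140 + (-30 + w - 21)/(-8))) = 7/(-3 + (-140 - (-51 + w)/8)) = 7/(-3 + (-140 + (51/8 - w/8))) = 7/(-3 + (-1069/8 - w/8)) = 7/(-1093/8 - w/8))
(g + 128433) + O((-214 - 1*(-251))/C(-1)) = (9740 + 128433) - 56/(1093 + (-214 - 1*(-251))/((-5*(-1)))) = 138173 - 56/(1093 + (-214 + 251)/5) = 138173 - 56/(1093 + 37*(1/5)) = 138173 - 56/(1093 + 37/5) = 138173 - 56/5502/5 = 138173 - 56*5/5502 = 138173 - 20/393 = 54301969/393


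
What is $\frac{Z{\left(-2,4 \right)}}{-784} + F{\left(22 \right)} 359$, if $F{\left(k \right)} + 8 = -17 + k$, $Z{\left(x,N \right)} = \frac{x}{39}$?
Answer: $- \frac{16465175}{15288} \approx -1077.0$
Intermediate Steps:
$Z{\left(x,N \right)} = \frac{x}{39}$ ($Z{\left(x,N \right)} = x \frac{1}{39} = \frac{x}{39}$)
$F{\left(k \right)} = -25 + k$ ($F{\left(k \right)} = -8 + \left(-17 + k\right) = -25 + k$)
$\frac{Z{\left(-2,4 \right)}}{-784} + F{\left(22 \right)} 359 = \frac{\frac{1}{39} \left(-2\right)}{-784} + \left(-25 + 22\right) 359 = \left(- \frac{2}{39}\right) \left(- \frac{1}{784}\right) - 1077 = \frac{1}{15288} - 1077 = - \frac{16465175}{15288}$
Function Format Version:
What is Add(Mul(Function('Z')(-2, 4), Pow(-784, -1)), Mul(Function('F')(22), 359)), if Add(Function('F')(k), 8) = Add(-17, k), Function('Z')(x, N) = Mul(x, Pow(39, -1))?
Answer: Rational(-16465175, 15288) ≈ -1077.0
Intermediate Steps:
Function('Z')(x, N) = Mul(Rational(1, 39), x) (Function('Z')(x, N) = Mul(x, Rational(1, 39)) = Mul(Rational(1, 39), x))
Function('F')(k) = Add(-25, k) (Function('F')(k) = Add(-8, Add(-17, k)) = Add(-25, k))
Add(Mul(Function('Z')(-2, 4), Pow(-784, -1)), Mul(Function('F')(22), 359)) = Add(Mul(Mul(Rational(1, 39), -2), Pow(-784, -1)), Mul(Add(-25, 22), 359)) = Add(Mul(Rational(-2, 39), Rational(-1, 784)), Mul(-3, 359)) = Add(Rational(1, 15288), -1077) = Rational(-16465175, 15288)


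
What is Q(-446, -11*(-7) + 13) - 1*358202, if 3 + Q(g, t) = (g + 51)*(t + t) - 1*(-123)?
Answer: -429182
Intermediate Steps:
Q(g, t) = 120 + 2*t*(51 + g) (Q(g, t) = -3 + ((g + 51)*(t + t) - 1*(-123)) = -3 + ((51 + g)*(2*t) + 123) = -3 + (2*t*(51 + g) + 123) = -3 + (123 + 2*t*(51 + g)) = 120 + 2*t*(51 + g))
Q(-446, -11*(-7) + 13) - 1*358202 = (120 + 102*(-11*(-7) + 13) + 2*(-446)*(-11*(-7) + 13)) - 1*358202 = (120 + 102*(77 + 13) + 2*(-446)*(77 + 13)) - 358202 = (120 + 102*90 + 2*(-446)*90) - 358202 = (120 + 9180 - 80280) - 358202 = -70980 - 358202 = -429182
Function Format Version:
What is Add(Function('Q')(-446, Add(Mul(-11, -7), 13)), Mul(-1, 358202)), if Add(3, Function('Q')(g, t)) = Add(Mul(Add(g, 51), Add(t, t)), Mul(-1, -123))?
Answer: -429182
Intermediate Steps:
Function('Q')(g, t) = Add(120, Mul(2, t, Add(51, g))) (Function('Q')(g, t) = Add(-3, Add(Mul(Add(g, 51), Add(t, t)), Mul(-1, -123))) = Add(-3, Add(Mul(Add(51, g), Mul(2, t)), 123)) = Add(-3, Add(Mul(2, t, Add(51, g)), 123)) = Add(-3, Add(123, Mul(2, t, Add(51, g)))) = Add(120, Mul(2, t, Add(51, g))))
Add(Function('Q')(-446, Add(Mul(-11, -7), 13)), Mul(-1, 358202)) = Add(Add(120, Mul(102, Add(Mul(-11, -7), 13)), Mul(2, -446, Add(Mul(-11, -7), 13))), Mul(-1, 358202)) = Add(Add(120, Mul(102, Add(77, 13)), Mul(2, -446, Add(77, 13))), -358202) = Add(Add(120, Mul(102, 90), Mul(2, -446, 90)), -358202) = Add(Add(120, 9180, -80280), -358202) = Add(-70980, -358202) = -429182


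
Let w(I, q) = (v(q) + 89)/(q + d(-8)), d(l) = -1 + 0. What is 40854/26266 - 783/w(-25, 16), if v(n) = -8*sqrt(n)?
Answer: -51027582/249527 ≈ -204.50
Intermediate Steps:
d(l) = -1
w(I, q) = (89 - 8*sqrt(q))/(-1 + q) (w(I, q) = (-8*sqrt(q) + 89)/(q - 1) = (89 - 8*sqrt(q))/(-1 + q))
40854/26266 - 783/w(-25, 16) = 40854/26266 - 783*(-1 + 16)/(89 - 8*sqrt(16)) = 40854*(1/26266) - 783*15/(89 - 8*4) = 20427/13133 - 783*15/(89 - 32) = 20427/13133 - 783/((1/15)*57) = 20427/13133 - 783/19/5 = 20427/13133 - 783*5/19 = 20427/13133 - 3915/19 = -51027582/249527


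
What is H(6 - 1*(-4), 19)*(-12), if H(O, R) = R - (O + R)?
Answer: 120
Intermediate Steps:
H(O, R) = -O (H(O, R) = R + (-O - R) = -O)
H(6 - 1*(-4), 19)*(-12) = -(6 - 1*(-4))*(-12) = -(6 + 4)*(-12) = -1*10*(-12) = -10*(-12) = 120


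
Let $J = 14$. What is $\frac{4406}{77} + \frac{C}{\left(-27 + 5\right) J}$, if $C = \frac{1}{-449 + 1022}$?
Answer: $\frac{10098551}{176484} \approx 57.221$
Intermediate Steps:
$C = \frac{1}{573} \approx 0.0017452$
$\frac{4406}{77} + \frac{C}{\left(-27 + 5\right) J} = \frac{4406}{77} + \frac{1}{573 \left(-27 + 5\right) 14} = 4406 \cdot \frac{1}{77} + \frac{1}{573 \left(\left(-22\right) 14\right)} = \frac{4406}{77} + \frac{1}{573 \left(-308\right)} = \frac{4406}{77} + \frac{1}{573} \left(- \frac{1}{308}\right) = \frac{4406}{77} - \frac{1}{176484} = \frac{10098551}{176484}$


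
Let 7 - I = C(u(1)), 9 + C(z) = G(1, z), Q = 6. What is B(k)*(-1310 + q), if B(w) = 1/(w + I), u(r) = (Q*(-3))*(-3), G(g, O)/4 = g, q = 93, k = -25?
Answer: 1217/13 ≈ 93.615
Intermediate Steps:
G(g, O) = 4*g
u(r) = 54 (u(r) = (6*(-3))*(-3) = -18*(-3) = 54)
C(z) = -5 (C(z) = -9 + 4*1 = -9 + 4 = -5)
I = 12 (I = 7 - 1*(-5) = 7 + 5 = 12)
B(w) = 1/(12 + w) (B(w) = 1/(w + 12) = 1/(12 + w))
B(k)*(-1310 + q) = (-1310 + 93)/(12 - 25) = -1217/(-13) = -1/13*(-1217) = 1217/13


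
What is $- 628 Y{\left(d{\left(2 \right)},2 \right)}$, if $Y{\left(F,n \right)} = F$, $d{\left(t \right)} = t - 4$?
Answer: $1256$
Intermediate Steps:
$d{\left(t \right)} = -4 + t$
$- 628 Y{\left(d{\left(2 \right)},2 \right)} = - 628 \left(-4 + 2\right) = \left(-628\right) \left(-2\right) = 1256$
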